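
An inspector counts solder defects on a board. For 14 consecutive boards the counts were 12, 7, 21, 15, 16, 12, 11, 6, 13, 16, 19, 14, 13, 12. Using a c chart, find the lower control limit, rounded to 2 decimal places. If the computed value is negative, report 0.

2.39

c̄ = (12 + 7 + 21 + 15 + 16 + 12 + 11 + 6 + 13 + 16 + 19 + 14 + 13 + 12) / 14 = 187 / 14 = 13.3571
LCL = c̄ − 3√c̄ = 13.3571 − 3 × 3.6547 = 2.3929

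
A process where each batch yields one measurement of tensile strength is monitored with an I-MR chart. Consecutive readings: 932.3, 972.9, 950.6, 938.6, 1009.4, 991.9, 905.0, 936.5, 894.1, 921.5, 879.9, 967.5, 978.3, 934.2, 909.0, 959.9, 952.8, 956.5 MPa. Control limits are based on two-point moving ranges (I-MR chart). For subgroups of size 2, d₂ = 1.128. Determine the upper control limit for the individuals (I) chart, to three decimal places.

1041.311

X̄ = (932.3 + 972.9 + 950.6 + 938.6 + 1009.4 + 991.9 + 905.0 + 936.5 + 894.1 + 921.5 + 879.9 + 967.5 + 978.3 + 934.2 + 909.0 + 959.9 + 952.8 + 956.5) / 18 = 943.9389
Moving ranges: 40.6, 22.3, 12.0, 70.8, 17.5, 86.9, 31.5, 42.4, 27.4, 41.6, 87.6, 10.8, 44.1, 25.2, 50.9, 7.1, 3.7; M̄R̄ = 622.4000 / 17 = 36.6118
UCL = X̄ + 3·M̄R̄/d₂ = 943.9389 + 3 × 36.6118 / 1.128 = 1041.3106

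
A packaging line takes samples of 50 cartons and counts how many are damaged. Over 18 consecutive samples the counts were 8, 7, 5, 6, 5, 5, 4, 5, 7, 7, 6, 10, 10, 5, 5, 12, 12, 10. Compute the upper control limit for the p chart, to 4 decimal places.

p̄ = Σdᵢ / (k·n) = 129 / (18 × 50) = 0.14333
UCL = p̄ + 3·√(p̄(1−p̄)/n) = 0.14333 + 3 × √(0.14333×0.85667/50) = 0.14333 + 3 × 0.04956 = 0.29200

0.2920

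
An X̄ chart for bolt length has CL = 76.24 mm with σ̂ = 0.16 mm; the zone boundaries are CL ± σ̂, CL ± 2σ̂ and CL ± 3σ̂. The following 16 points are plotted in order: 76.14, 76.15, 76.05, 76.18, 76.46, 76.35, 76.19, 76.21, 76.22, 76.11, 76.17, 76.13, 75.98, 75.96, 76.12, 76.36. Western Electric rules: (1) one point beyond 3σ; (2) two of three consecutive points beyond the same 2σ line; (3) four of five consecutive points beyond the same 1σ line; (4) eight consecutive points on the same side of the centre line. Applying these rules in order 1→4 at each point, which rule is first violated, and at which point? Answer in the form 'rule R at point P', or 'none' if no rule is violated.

Zone of each point (C = within 1σ̂, B = 1σ̂–2σ̂, A = 2σ̂–3σ̂, * = beyond 3σ̂; sign = side of CL): 1:-C, 2:-C, 3:-B, 4:-C, 5:+B, 6:+C, 7:-C, 8:-C, 9:-C, 10:-C, 11:-C, 12:-C, 13:-B, 14:-B, 15:-C, 16:+C
Rule 4 (eight consecutive points on the same side of the centre line) is satisfied at point 14.

rule 4 at point 14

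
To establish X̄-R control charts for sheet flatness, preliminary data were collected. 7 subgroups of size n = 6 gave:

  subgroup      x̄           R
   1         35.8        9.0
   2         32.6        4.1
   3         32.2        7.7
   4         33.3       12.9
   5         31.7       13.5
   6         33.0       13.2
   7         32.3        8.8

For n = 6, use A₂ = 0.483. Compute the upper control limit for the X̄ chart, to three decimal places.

X̄̄ = (35.8 + 32.6 + 32.2 + 33.3 + 31.7 + 33.0 + 32.3) / 7 = 230.9000 / 7 = 32.9857
R̄ = (9.0 + 4.1 + 7.7 + 12.9 + 13.5 + 13.2 + 8.8) / 7 = 69.2000 / 7 = 9.8857
UCL = X̄̄ + A₂·R̄ = 32.9857 + 0.483 × 9.8857 = 37.7605

37.761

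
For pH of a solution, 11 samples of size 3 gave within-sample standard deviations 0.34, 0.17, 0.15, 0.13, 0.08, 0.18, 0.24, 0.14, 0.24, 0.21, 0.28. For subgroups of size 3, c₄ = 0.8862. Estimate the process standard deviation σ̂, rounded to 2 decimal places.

0.22

s̄ = (0.34 + 0.17 + 0.15 + 0.13 + 0.08 + 0.18 + 0.24 + 0.14 + 0.24 + 0.21 + 0.28) / 11 = 0.1964
σ̂ = s̄ / c₄ = 0.1964 / 0.8862 = 0.2216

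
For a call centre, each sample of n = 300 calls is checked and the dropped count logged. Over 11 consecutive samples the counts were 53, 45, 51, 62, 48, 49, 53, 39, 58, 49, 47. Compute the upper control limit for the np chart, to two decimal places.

p̄ = Σdᵢ / (k·n) = 554 / (11 × 300) = 0.16788
UCL = np̄ + 3·√(np̄(1−p̄)) = 50.3636 + 3 × √(50.3636×0.83212) = 50.3636 + 3 × 6.4737 = 69.7847

69.78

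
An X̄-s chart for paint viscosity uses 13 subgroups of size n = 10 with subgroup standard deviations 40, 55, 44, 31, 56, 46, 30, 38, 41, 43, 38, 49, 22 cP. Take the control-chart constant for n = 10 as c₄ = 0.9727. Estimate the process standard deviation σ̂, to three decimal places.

42.151

s̄ = (40 + 55 + 44 + 31 + 56 + 46 + 30 + 38 + 41 + 43 + 38 + 49 + 22) / 13 = 41.0000
σ̂ = s̄ / c₄ = 41.0000 / 0.9727 = 42.1507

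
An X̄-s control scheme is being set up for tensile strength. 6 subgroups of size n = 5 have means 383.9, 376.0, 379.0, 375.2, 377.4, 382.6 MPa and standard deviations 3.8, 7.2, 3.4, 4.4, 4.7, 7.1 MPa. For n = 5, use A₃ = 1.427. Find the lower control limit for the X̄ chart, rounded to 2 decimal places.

X̄̄ = (383.9 + 376.0 + 379.0 + 375.2 + 377.4 + 382.6) / 6 = 379.0167
s̄ = (3.8 + 7.2 + 3.4 + 4.4 + 4.7 + 7.1) / 6 = 5.1000
LCL = X̄̄ − A₃·s̄ = 379.0167 − 1.427 × 5.1000 = 371.7390

371.74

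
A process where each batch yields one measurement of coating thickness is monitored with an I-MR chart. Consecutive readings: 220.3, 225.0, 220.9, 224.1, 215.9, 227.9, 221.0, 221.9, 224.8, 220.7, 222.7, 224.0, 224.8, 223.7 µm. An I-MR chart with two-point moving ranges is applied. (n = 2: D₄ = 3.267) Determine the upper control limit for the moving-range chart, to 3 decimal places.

Moving ranges: 4.7, 4.1, 3.2, 8.2, 12.0, 6.9, 0.9, 2.9, 4.1, 2.0, 1.3, 0.8, 1.1; M̄R̄ = 52.2000 / 13 = 4.0154
UCL_MR = D₄·M̄R̄ = 3.267 × 4.0154 = 13.1183

13.118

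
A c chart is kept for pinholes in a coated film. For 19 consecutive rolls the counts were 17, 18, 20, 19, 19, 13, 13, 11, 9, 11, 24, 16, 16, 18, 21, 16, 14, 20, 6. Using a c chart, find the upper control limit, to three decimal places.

27.783

c̄ = (17 + 18 + 20 + 19 + 19 + 13 + 13 + 11 + 9 + 11 + 24 + 16 + 16 + 18 + 21 + 16 + 14 + 20 + 6) / 19 = 301 / 19 = 15.8421
UCL = c̄ + 3√c̄ = 15.8421 + 3 × √15.8421 = 15.8421 + 3 × 3.9802 = 27.7827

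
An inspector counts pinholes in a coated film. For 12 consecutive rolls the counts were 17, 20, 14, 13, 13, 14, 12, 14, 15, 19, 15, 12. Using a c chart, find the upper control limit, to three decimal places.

26.388

c̄ = (17 + 20 + 14 + 13 + 13 + 14 + 12 + 14 + 15 + 19 + 15 + 12) / 12 = 178 / 12 = 14.8333
UCL = c̄ + 3√c̄ = 14.8333 + 3 × √14.8333 = 14.8333 + 3 × 3.8514 = 26.3876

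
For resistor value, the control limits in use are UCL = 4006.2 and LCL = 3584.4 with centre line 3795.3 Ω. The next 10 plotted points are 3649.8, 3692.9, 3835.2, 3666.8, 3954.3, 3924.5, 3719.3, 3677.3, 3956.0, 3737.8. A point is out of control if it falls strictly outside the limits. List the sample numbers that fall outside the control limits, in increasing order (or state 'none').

none

All 10 points lie within [3584.4, 4006.2].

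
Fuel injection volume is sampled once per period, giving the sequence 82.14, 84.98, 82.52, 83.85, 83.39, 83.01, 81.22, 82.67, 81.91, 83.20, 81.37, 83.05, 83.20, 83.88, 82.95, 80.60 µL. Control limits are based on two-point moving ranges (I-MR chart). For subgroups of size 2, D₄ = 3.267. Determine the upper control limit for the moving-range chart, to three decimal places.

4.439

Moving ranges: 2.84, 2.46, 1.33, 0.46, 0.38, 1.79, 1.45, 0.76, 1.29, 1.83, 1.68, 0.15, 0.68, 0.93, 2.35; M̄R̄ = 20.3800 / 15 = 1.3587
UCL_MR = D₄·M̄R̄ = 3.267 × 1.3587 = 4.4388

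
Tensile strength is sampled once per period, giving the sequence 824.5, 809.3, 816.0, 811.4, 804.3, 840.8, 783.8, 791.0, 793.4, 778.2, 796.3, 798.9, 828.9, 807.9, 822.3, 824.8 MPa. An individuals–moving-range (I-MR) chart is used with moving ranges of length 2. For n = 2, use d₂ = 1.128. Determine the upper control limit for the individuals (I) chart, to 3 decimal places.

X̄ = (824.5 + 809.3 + 816.0 + 811.4 + 804.3 + 840.8 + 783.8 + 791.0 + 793.4 + 778.2 + 796.3 + 798.9 + 828.9 + 807.9 + 822.3 + 824.8) / 16 = 808.2375
Moving ranges: 15.2, 6.7, 4.6, 7.1, 36.5, 57.0, 7.2, 2.4, 15.2, 18.1, 2.6, 30.0, 21.0, 14.4, 2.5; M̄R̄ = 240.5000 / 15 = 16.0333
UCL = X̄ + 3·M̄R̄/d₂ = 808.2375 + 3 × 16.0333 / 1.128 = 850.8793

850.879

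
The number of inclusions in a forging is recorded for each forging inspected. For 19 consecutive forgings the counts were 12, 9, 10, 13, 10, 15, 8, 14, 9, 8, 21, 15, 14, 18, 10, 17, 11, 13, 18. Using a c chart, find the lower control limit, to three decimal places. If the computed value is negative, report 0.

2.122

c̄ = (12 + 9 + 10 + 13 + 10 + 15 + 8 + 14 + 9 + 8 + 21 + 15 + 14 + 18 + 10 + 17 + 11 + 13 + 18) / 19 = 245 / 19 = 12.8947
LCL = c̄ − 3√c̄ = 12.8947 − 3 × 3.5909 = 2.1220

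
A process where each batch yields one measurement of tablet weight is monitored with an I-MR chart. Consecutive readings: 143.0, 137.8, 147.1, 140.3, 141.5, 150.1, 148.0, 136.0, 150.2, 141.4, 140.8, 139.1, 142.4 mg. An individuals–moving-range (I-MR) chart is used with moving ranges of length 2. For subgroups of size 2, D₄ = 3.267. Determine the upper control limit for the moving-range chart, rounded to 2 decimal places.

Moving ranges: 5.2, 9.3, 6.8, 1.2, 8.6, 2.1, 12.0, 14.2, 8.8, 0.6, 1.7, 3.3; M̄R̄ = 73.8000 / 12 = 6.1500
UCL_MR = D₄·M̄R̄ = 3.267 × 6.1500 = 20.0920

20.09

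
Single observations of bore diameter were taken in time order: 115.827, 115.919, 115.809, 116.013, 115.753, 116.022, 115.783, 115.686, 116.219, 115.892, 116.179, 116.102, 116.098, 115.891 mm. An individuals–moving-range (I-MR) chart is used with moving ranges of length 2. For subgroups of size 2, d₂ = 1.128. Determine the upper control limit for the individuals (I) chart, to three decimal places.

X̄ = (115.827 + 115.919 + 115.809 + 116.013 + 115.753 + 116.022 + 115.783 + 115.686 + 116.219 + 115.892 + 116.179 + 116.102 + 116.098 + 115.891) / 14 = 115.9424
Moving ranges: 0.092, 0.110, 0.204, 0.260, 0.269, 0.239, 0.097, 0.533, 0.327, 0.287, 0.077, 0.004, 0.207; M̄R̄ = 2.7060 / 13 = 0.2082
UCL = X̄ + 3·M̄R̄/d₂ = 115.9424 + 3 × 0.2082 / 1.128 = 116.4960

116.496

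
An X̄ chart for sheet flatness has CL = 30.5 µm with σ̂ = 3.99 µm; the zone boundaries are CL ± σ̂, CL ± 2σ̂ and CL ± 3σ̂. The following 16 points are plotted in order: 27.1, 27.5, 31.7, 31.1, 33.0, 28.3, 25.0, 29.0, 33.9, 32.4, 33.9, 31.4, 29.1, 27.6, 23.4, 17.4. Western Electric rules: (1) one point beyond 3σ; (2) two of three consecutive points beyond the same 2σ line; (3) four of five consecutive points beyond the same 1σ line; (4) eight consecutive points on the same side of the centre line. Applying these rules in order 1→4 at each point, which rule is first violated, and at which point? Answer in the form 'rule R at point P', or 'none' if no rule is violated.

rule 1 at point 16

Zone of each point (C = within 1σ̂, B = 1σ̂–2σ̂, A = 2σ̂–3σ̂, * = beyond 3σ̂; sign = side of CL): 1:-C, 2:-C, 3:+C, 4:+C, 5:+C, 6:-C, 7:-B, 8:-C, 9:+C, 10:+C, 11:+C, 12:+C, 13:-C, 14:-C, 15:-B, 16:-*
Rule 1 (one point beyond the 3σ limits) is satisfied at point 16.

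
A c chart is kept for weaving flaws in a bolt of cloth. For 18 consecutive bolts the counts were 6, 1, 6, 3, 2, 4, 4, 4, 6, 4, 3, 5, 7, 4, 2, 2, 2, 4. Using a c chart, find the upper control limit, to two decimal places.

9.71

c̄ = (6 + 1 + 6 + 3 + 2 + 4 + 4 + 4 + 6 + 4 + 3 + 5 + 7 + 4 + 2 + 2 + 2 + 4) / 18 = 69 / 18 = 3.8333
UCL = c̄ + 3√c̄ = 3.8333 + 3 × √3.8333 = 3.8333 + 3 × 1.9579 = 9.7070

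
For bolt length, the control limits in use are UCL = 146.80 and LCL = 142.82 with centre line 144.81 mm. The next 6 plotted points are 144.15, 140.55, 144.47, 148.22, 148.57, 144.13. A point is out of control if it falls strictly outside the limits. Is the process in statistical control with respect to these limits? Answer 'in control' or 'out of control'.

Compare each point to [142.82, 146.80]: sample 2 = 140.55 < LCL; sample 4 = 148.22 > UCL; sample 5 = 148.57 > UCL.

out of control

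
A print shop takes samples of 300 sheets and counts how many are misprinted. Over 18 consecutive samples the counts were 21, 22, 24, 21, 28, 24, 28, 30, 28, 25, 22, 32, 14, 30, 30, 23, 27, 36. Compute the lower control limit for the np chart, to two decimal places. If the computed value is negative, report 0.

p̄ = Σdᵢ / (k·n) = 465 / (18 × 300) = 0.08611
LCL = np̄ − 3·√(np̄(1−p̄)) = 25.8333 − 3 × 4.8589 = 11.2567

11.26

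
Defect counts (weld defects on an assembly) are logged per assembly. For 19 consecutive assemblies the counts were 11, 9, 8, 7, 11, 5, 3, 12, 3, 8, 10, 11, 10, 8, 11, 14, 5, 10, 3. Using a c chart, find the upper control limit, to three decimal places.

c̄ = (11 + 9 + 8 + 7 + 11 + 5 + 3 + 12 + 3 + 8 + 10 + 11 + 10 + 8 + 11 + 14 + 5 + 10 + 3) / 19 = 159 / 19 = 8.3684
UCL = c̄ + 3√c̄ = 8.3684 + 3 × √8.3684 = 8.3684 + 3 × 2.8928 = 17.0469

17.047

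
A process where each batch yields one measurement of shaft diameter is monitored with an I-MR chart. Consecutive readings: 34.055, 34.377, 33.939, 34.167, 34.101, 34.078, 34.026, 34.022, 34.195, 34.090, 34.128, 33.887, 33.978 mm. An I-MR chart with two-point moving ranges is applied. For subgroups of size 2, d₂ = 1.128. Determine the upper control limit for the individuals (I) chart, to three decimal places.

34.475

X̄ = (34.055 + 34.377 + 33.939 + 34.167 + 34.101 + 34.078 + 34.026 + 34.022 + 34.195 + 34.090 + 34.128 + 33.887 + 33.978) / 13 = 34.0802
Moving ranges: 0.322, 0.438, 0.228, 0.066, 0.023, 0.052, 0.004, 0.173, 0.105, 0.038, 0.241, 0.091; M̄R̄ = 1.7810 / 12 = 0.1484
UCL = X̄ + 3·M̄R̄/d₂ = 34.0802 + 3 × 0.1484 / 1.128 = 34.4750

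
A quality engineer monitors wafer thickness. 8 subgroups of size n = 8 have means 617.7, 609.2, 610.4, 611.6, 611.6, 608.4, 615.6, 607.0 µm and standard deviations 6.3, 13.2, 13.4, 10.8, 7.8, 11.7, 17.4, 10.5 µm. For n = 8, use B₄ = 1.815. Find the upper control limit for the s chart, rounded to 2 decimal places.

s̄ = (6.3 + 13.2 + 13.4 + 10.8 + 7.8 + 11.7 + 17.4 + 10.5) / 8 = 11.3875
UCL_s = B₄·s̄ = 1.815 × 11.3875 = 20.6683

20.67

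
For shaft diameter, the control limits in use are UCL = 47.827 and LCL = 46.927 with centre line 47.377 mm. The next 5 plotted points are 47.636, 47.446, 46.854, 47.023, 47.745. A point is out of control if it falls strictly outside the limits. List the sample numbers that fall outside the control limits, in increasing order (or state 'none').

Compare each point to [46.927, 47.827]: sample 3 = 46.854 < LCL.

3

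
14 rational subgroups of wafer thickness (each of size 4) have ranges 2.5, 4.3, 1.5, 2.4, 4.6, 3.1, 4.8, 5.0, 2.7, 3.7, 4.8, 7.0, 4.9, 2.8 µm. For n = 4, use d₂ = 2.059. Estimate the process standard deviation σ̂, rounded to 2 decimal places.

1.88

R̄ = (2.5 + 4.3 + 1.5 + 2.4 + 4.6 + 3.1 + 4.8 + 5.0 + 2.7 + 3.7 + 4.8 + 7.0 + 4.9 + 2.8) / 14 = 3.8643
σ̂ = R̄ / d₂ = 3.8643 / 2.059 = 1.8768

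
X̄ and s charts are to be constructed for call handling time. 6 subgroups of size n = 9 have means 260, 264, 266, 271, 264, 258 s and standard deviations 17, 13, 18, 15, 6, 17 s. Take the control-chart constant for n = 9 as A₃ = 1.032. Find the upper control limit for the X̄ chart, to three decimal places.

X̄̄ = (260 + 264 + 266 + 271 + 264 + 258) / 6 = 263.8333
s̄ = (17 + 13 + 18 + 15 + 6 + 17) / 6 = 14.3333
UCL = X̄̄ + A₃·s̄ = 263.8333 + 1.032 × 14.3333 = 278.6253

278.625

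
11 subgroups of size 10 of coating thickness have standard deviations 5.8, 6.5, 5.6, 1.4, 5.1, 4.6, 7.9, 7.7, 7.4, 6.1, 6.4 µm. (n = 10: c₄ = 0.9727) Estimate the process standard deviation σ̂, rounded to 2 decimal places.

s̄ = (5.8 + 6.5 + 5.6 + 1.4 + 5.1 + 4.6 + 7.9 + 7.7 + 7.4 + 6.1 + 6.4) / 11 = 5.8636
σ̂ = s̄ / c₄ = 5.8636 / 0.9727 = 6.0282

6.03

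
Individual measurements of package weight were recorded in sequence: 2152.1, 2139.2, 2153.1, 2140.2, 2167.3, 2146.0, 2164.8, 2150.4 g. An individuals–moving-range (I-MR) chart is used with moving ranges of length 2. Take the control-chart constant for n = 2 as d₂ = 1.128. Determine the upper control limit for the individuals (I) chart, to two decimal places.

2197.72

X̄ = (2152.1 + 2139.2 + 2153.1 + 2140.2 + 2167.3 + 2146.0 + 2164.8 + 2150.4) / 8 = 2151.6375
Moving ranges: 12.9, 13.9, 12.9, 27.1, 21.3, 18.8, 14.4; M̄R̄ = 121.3000 / 7 = 17.3286
UCL = X̄ + 3·M̄R̄/d₂ = 2151.6375 + 3 × 17.3286 / 1.128 = 2197.7241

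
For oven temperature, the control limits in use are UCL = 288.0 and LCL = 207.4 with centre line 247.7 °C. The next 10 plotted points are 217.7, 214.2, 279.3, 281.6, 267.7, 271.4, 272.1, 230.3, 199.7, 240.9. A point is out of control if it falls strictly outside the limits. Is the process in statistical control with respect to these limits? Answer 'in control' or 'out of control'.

out of control

Compare each point to [207.4, 288.0]: sample 9 = 199.7 < LCL.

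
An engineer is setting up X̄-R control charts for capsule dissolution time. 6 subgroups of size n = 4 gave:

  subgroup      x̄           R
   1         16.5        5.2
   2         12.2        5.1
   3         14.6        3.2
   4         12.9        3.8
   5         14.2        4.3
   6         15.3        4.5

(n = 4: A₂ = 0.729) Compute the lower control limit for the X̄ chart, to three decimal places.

11.112

X̄̄ = (16.5 + 12.2 + 14.6 + 12.9 + 14.2 + 15.3) / 6 = 85.7000 / 6 = 14.2833
R̄ = (5.2 + 5.1 + 3.2 + 3.8 + 4.3 + 4.5) / 6 = 26.1000 / 6 = 4.3500
LCL = X̄̄ − A₂·R̄ = 14.2833 − 0.729 × 4.3500 = 11.1122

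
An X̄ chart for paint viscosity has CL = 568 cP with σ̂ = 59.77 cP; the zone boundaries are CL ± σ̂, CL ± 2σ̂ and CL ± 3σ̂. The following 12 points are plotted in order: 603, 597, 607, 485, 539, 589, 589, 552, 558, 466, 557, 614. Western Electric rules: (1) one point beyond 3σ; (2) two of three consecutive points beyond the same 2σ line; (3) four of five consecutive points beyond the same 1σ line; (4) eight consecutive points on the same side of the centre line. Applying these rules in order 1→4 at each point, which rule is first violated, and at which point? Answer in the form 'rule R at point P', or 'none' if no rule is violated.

none

Zone of each point (C = within 1σ̂, B = 1σ̂–2σ̂, A = 2σ̂–3σ̂, * = beyond 3σ̂; sign = side of CL): 1:+C, 2:+C, 3:+C, 4:-B, 5:-C, 6:+C, 7:+C, 8:-C, 9:-C, 10:-B, 11:-C, 12:+C
No rule fires across all 12 points.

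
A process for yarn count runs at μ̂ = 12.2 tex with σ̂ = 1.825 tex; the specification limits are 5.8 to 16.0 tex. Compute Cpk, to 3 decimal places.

Cpu = (USL − μ̂) / (3σ̂) = (16.0 − 12.2) / (3 × 1.825) = 0.6941; Cpl = (μ̂ − LSL) / (3σ̂) = (12.2 − 5.8) / (3 × 1.825) = 1.1689; Cpk = min(Cpu, Cpl) = 0.6941

0.694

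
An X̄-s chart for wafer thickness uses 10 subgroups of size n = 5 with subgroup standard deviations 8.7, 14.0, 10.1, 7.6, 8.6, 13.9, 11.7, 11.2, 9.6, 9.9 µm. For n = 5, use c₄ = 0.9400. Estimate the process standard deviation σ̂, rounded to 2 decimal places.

11.20

s̄ = (8.7 + 14.0 + 10.1 + 7.6 + 8.6 + 13.9 + 11.7 + 11.2 + 9.6 + 9.9) / 10 = 10.5300
σ̂ = s̄ / c₄ = 10.5300 / 0.9400 = 11.2021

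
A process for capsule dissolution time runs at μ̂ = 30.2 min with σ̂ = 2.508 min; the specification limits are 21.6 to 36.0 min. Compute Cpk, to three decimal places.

Cpu = (USL − μ̂) / (3σ̂) = (36.0 − 30.2) / (3 × 2.508) = 0.7709; Cpl = (μ̂ − LSL) / (3σ̂) = (30.2 − 21.6) / (3 × 2.508) = 1.1430; Cpk = min(Cpu, Cpl) = 0.7709

0.771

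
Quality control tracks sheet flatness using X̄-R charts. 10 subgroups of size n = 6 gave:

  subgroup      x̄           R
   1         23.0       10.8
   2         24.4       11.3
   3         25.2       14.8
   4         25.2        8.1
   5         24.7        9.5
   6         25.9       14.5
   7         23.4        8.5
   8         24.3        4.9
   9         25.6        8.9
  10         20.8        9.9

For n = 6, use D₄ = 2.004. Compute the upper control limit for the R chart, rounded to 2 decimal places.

20.28

R̄ = (10.8 + 11.3 + 14.8 + 8.1 + 9.5 + 14.5 + 8.5 + 4.9 + 8.9 + 9.9) / 10 = 101.2000 / 10 = 10.1200
UCL_R = D₄·R̄ = 2.004 × 10.1200 = 20.2805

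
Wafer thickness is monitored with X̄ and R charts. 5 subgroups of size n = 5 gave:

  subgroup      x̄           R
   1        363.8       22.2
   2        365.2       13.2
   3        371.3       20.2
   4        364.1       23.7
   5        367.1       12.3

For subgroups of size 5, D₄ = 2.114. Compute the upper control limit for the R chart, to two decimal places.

R̄ = (22.2 + 13.2 + 20.2 + 23.7 + 12.3) / 5 = 91.6000 / 5 = 18.3200
UCL_R = D₄·R̄ = 2.114 × 18.3200 = 38.7285

38.73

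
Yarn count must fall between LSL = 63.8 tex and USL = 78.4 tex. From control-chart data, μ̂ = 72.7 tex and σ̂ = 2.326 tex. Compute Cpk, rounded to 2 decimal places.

Cpu = (USL − μ̂) / (3σ̂) = (78.4 − 72.7) / (3 × 2.326) = 0.8169; Cpl = (μ̂ − LSL) / (3σ̂) = (72.7 − 63.8) / (3 × 2.326) = 1.2754; Cpk = min(Cpu, Cpl) = 0.8169

0.82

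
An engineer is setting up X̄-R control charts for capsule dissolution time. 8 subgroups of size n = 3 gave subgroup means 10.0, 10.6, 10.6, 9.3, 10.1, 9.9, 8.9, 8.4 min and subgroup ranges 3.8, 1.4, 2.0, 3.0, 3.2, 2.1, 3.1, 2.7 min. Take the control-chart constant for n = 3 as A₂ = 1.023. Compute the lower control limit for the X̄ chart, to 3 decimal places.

7.001

X̄̄ = (10.0 + 10.6 + 10.6 + 9.3 + 10.1 + 9.9 + 8.9 + 8.4) / 8 = 77.8000 / 8 = 9.7250
R̄ = (3.8 + 1.4 + 2.0 + 3.0 + 3.2 + 2.1 + 3.1 + 2.7) / 8 = 21.3000 / 8 = 2.6625
LCL = X̄̄ − A₂·R̄ = 9.7250 − 1.023 × 2.6625 = 7.0013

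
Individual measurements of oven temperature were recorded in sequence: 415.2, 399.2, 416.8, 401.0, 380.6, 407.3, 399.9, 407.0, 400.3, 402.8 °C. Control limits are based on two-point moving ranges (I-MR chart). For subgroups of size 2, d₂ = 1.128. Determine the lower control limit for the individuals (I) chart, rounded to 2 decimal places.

367.49

X̄ = (415.2 + 399.2 + 416.8 + 401.0 + 380.6 + 407.3 + 399.9 + 407.0 + 400.3 + 402.8) / 10 = 403.0100
Moving ranges: 16.0, 17.6, 15.8, 20.4, 26.7, 7.4, 7.1, 6.7, 2.5; M̄R̄ = 120.2000 / 9 = 13.3556
LCL = X̄ − 3·M̄R̄/d₂ = 403.0100 − 3 × 13.3556 / 1.128 = 367.4899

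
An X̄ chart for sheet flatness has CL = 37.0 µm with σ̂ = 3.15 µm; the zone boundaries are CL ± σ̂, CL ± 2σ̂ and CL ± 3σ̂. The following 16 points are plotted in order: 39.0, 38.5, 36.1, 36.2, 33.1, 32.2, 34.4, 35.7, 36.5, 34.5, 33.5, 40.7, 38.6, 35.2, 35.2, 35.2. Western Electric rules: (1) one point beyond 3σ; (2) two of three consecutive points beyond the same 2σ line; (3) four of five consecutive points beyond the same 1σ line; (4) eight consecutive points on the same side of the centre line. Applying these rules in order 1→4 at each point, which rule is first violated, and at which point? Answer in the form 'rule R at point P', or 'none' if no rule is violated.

Zone of each point (C = within 1σ̂, B = 1σ̂–2σ̂, A = 2σ̂–3σ̂, * = beyond 3σ̂; sign = side of CL): 1:+C, 2:+C, 3:-C, 4:-C, 5:-B, 6:-B, 7:-C, 8:-C, 9:-C, 10:-C, 11:-B, 12:+B, 13:+C, 14:-C, 15:-C, 16:-C
Rule 4 (eight consecutive points on the same side of the centre line) is satisfied at point 10.

rule 4 at point 10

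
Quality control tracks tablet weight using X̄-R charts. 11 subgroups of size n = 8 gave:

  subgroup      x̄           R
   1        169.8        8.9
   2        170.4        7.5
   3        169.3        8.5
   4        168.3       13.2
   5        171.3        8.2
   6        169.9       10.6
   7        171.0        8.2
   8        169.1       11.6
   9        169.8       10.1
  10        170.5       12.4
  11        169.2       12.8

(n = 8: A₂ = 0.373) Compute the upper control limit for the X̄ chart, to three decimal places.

173.671

X̄̄ = (169.8 + 170.4 + 169.3 + 168.3 + 171.3 + 169.9 + 171.0 + 169.1 + 169.8 + 170.5 + 169.2) / 11 = 1868.6000 / 11 = 169.8727
R̄ = (8.9 + 7.5 + 8.5 + 13.2 + 8.2 + 10.6 + 8.2 + 11.6 + 10.1 + 12.4 + 12.8) / 11 = 112.0000 / 11 = 10.1818
UCL = X̄̄ + A₂·R̄ = 169.8727 + 0.373 × 10.1818 = 173.6705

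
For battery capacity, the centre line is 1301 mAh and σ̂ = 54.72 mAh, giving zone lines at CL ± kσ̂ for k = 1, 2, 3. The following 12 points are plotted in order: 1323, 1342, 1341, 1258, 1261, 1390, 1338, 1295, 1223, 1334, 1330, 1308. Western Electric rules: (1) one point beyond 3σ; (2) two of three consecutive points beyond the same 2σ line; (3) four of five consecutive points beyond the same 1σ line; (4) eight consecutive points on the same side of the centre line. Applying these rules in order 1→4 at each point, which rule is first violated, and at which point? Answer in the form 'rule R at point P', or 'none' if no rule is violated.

Zone of each point (C = within 1σ̂, B = 1σ̂–2σ̂, A = 2σ̂–3σ̂, * = beyond 3σ̂; sign = side of CL): 1:+C, 2:+C, 3:+C, 4:-C, 5:-C, 6:+B, 7:+C, 8:-C, 9:-B, 10:+C, 11:+C, 12:+C
No rule fires across all 12 points.

none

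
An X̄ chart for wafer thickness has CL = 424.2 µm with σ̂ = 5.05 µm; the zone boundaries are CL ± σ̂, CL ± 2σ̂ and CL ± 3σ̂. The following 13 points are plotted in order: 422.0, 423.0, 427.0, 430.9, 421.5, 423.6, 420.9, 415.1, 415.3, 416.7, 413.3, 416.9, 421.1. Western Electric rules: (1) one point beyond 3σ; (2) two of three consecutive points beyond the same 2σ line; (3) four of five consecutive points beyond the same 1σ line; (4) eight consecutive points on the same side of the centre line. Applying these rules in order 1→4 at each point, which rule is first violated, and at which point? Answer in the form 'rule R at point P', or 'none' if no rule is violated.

rule 3 at point 11

Zone of each point (C = within 1σ̂, B = 1σ̂–2σ̂, A = 2σ̂–3σ̂, * = beyond 3σ̂; sign = side of CL): 1:-C, 2:-C, 3:+C, 4:+B, 5:-C, 6:-C, 7:-C, 8:-B, 9:-B, 10:-B, 11:-A, 12:-B, 13:-C
Rule 3 (four of five consecutive points beyond the same 1σ limit) is satisfied at point 11.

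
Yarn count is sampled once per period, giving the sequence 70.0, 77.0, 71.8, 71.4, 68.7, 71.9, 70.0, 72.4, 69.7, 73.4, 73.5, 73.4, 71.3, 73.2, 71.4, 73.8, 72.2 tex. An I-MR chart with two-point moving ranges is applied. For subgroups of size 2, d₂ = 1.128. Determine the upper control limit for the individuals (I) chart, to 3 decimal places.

X̄ = (70.0 + 77.0 + 71.8 + 71.4 + 68.7 + 71.9 + 70.0 + 72.4 + 69.7 + 73.4 + 73.5 + 73.4 + 71.3 + 73.2 + 71.4 + 73.8 + 72.2) / 17 = 72.0647
Moving ranges: 7.0, 5.2, 0.4, 2.7, 3.2, 1.9, 2.4, 2.7, 3.7, 0.1, 0.1, 2.1, 1.9, 1.8, 2.4, 1.6; M̄R̄ = 39.2000 / 16 = 2.4500
UCL = X̄ + 3·M̄R̄/d₂ = 72.0647 + 3 × 2.4500 / 1.128 = 78.5807

78.581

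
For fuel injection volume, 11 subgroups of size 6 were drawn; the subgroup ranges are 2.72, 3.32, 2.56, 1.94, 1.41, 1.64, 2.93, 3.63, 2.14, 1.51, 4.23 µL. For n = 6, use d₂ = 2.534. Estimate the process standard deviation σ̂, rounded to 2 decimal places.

R̄ = (2.72 + 3.32 + 2.56 + 1.94 + 1.41 + 1.64 + 2.93 + 3.63 + 2.14 + 1.51 + 4.23) / 11 = 2.5482
σ̂ = R̄ / d₂ = 2.5482 / 2.534 = 1.0056

1.01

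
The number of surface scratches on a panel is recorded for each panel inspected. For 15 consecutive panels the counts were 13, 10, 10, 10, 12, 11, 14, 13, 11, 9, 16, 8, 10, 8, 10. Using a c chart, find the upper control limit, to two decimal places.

c̄ = (13 + 10 + 10 + 10 + 12 + 11 + 14 + 13 + 11 + 9 + 16 + 8 + 10 + 8 + 10) / 15 = 165 / 15 = 11.0000
UCL = c̄ + 3√c̄ = 11.0000 + 3 × √11.0000 = 11.0000 + 3 × 3.3166 = 20.9499

20.95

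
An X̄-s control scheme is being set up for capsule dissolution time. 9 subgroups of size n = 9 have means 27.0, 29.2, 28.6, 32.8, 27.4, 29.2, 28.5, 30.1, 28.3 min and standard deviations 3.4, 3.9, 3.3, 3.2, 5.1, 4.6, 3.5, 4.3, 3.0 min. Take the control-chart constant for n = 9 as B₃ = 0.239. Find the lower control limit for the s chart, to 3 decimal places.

s̄ = (3.4 + 3.9 + 3.3 + 3.2 + 5.1 + 4.6 + 3.5 + 4.3 + 3.0) / 9 = 3.8111
LCL_s = B₃·s̄ = 0.239 × 3.8111 = 0.9109

0.911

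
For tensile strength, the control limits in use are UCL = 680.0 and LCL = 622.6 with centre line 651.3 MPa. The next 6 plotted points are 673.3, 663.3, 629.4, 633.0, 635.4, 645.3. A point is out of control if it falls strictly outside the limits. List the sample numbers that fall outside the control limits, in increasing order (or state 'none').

All 6 points lie within [622.6, 680.0].

none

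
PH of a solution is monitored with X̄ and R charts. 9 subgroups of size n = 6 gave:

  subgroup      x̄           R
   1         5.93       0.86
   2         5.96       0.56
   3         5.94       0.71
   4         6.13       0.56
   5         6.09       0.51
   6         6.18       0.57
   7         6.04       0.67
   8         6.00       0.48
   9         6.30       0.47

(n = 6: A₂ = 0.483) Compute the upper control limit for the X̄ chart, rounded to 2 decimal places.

X̄̄ = (5.93 + 5.96 + 5.94 + 6.13 + 6.09 + 6.18 + 6.04 + 6.00 + 6.30) / 9 = 54.5700 / 9 = 6.0633
R̄ = (0.86 + 0.56 + 0.71 + 0.56 + 0.51 + 0.57 + 0.67 + 0.48 + 0.47) / 9 = 5.3900 / 9 = 0.5989
UCL = X̄̄ + A₂·R̄ = 6.0633 + 0.483 × 0.5989 = 6.3526

6.35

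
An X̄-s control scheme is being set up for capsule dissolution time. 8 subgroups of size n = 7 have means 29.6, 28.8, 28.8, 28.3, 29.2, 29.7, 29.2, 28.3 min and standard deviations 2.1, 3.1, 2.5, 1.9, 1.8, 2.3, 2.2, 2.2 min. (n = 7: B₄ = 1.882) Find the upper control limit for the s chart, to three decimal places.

4.258

s̄ = (2.1 + 3.1 + 2.5 + 1.9 + 1.8 + 2.3 + 2.2 + 2.2) / 8 = 2.2625
UCL_s = B₄·s̄ = 1.882 × 2.2625 = 4.2580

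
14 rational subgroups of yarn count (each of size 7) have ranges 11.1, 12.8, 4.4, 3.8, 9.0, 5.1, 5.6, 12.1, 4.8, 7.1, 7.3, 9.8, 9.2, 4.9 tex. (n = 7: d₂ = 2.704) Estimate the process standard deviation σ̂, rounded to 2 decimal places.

R̄ = (11.1 + 12.8 + 4.4 + 3.8 + 9.0 + 5.1 + 5.6 + 12.1 + 4.8 + 7.1 + 7.3 + 9.8 + 9.2 + 4.9) / 14 = 7.6429
σ̂ = R̄ / d₂ = 7.6429 / 2.704 = 2.8265

2.83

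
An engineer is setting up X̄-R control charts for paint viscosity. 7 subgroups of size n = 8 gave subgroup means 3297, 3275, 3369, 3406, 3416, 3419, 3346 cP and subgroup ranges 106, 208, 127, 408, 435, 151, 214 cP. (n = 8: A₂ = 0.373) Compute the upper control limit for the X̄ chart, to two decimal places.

X̄̄ = (3297 + 3275 + 3369 + 3406 + 3416 + 3419 + 3346) / 7 = 23528.0000 / 7 = 3361.1429
R̄ = (106 + 208 + 127 + 408 + 435 + 151 + 214) / 7 = 1649.0000 / 7 = 235.5714
UCL = X̄̄ + A₂·R̄ = 3361.1429 + 0.373 × 235.5714 = 3449.0110

3449.01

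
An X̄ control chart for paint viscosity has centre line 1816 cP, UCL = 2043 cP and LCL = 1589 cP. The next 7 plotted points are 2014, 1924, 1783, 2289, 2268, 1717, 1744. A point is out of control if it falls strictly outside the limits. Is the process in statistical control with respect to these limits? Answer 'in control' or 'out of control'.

Compare each point to [1589, 2043]: sample 4 = 2289 > UCL; sample 5 = 2268 > UCL.

out of control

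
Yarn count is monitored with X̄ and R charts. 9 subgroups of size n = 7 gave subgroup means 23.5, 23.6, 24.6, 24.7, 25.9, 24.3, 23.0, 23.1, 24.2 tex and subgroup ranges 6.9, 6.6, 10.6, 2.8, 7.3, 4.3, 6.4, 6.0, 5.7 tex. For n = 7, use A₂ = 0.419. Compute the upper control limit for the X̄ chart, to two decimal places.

26.74

X̄̄ = (23.5 + 23.6 + 24.6 + 24.7 + 25.9 + 24.3 + 23.0 + 23.1 + 24.2) / 9 = 216.9000 / 9 = 24.1000
R̄ = (6.9 + 6.6 + 10.6 + 2.8 + 7.3 + 4.3 + 6.4 + 6.0 + 5.7) / 9 = 56.6000 / 9 = 6.2889
UCL = X̄̄ + A₂·R̄ = 24.1000 + 0.419 × 6.2889 = 26.7350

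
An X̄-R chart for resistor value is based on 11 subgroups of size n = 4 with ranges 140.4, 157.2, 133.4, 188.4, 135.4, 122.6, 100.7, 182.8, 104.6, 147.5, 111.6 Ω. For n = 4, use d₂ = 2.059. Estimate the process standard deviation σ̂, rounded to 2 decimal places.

R̄ = (140.4 + 157.2 + 133.4 + 188.4 + 135.4 + 122.6 + 100.7 + 182.8 + 104.6 + 147.5 + 111.6) / 11 = 138.6000
σ̂ = R̄ / d₂ = 138.6000 / 2.059 = 67.3142

67.31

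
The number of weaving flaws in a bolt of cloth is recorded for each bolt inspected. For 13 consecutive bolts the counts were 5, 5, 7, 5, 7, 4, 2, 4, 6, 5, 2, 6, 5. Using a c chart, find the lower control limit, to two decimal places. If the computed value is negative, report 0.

0.00

c̄ = (5 + 5 + 7 + 5 + 7 + 4 + 2 + 4 + 6 + 5 + 2 + 6 + 5) / 13 = 63 / 13 = 4.8462
LCL = c̄ − 3√c̄ = 4.8462 − 3 × 2.2014 = -1.7580 → 0 (cannot be negative)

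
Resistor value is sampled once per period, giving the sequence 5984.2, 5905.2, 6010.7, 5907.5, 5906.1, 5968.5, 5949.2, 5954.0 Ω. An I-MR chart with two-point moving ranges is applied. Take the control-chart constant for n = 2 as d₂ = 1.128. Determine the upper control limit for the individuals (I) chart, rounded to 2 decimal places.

X̄ = (5984.2 + 5905.2 + 6010.7 + 5907.5 + 5906.1 + 5968.5 + 5949.2 + 5954.0) / 8 = 5948.1750
Moving ranges: 79.0, 105.5, 103.2, 1.4, 62.4, 19.3, 4.8; M̄R̄ = 375.6000 / 7 = 53.6571
UCL = X̄ + 3·M̄R̄/d₂ = 5948.1750 + 3 × 53.6571 / 1.128 = 6090.8802

6090.88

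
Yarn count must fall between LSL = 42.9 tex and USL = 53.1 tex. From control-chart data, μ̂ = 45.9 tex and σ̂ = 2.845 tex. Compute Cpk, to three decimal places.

0.351

Cpu = (USL − μ̂) / (3σ̂) = (53.1 − 45.9) / (3 × 2.845) = 0.8436; Cpl = (μ̂ − LSL) / (3σ̂) = (45.9 − 42.9) / (3 × 2.845) = 0.3515; Cpk = min(Cpu, Cpl) = 0.3515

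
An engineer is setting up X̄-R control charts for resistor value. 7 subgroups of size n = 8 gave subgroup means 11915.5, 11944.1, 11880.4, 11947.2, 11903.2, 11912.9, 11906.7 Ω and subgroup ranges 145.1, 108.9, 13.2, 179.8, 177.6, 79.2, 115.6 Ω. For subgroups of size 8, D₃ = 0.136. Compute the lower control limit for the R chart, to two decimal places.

15.92

R̄ = (145.1 + 108.9 + 13.2 + 179.8 + 177.6 + 79.2 + 115.6) / 7 = 819.4000 / 7 = 117.0571
LCL_R = D₃·R̄ = 0.136 × 117.0571 = 15.9198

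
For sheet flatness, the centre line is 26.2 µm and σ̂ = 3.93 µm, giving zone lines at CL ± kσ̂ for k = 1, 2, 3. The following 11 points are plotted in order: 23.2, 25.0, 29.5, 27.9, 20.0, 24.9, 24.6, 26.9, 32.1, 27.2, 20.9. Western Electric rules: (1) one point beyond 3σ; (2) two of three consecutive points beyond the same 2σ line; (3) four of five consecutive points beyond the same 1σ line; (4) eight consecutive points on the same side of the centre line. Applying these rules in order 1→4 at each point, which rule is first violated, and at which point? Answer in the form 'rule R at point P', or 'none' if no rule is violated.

Zone of each point (C = within 1σ̂, B = 1σ̂–2σ̂, A = 2σ̂–3σ̂, * = beyond 3σ̂; sign = side of CL): 1:-C, 2:-C, 3:+C, 4:+C, 5:-B, 6:-C, 7:-C, 8:+C, 9:+B, 10:+C, 11:-B
No rule fires across all 11 points.

none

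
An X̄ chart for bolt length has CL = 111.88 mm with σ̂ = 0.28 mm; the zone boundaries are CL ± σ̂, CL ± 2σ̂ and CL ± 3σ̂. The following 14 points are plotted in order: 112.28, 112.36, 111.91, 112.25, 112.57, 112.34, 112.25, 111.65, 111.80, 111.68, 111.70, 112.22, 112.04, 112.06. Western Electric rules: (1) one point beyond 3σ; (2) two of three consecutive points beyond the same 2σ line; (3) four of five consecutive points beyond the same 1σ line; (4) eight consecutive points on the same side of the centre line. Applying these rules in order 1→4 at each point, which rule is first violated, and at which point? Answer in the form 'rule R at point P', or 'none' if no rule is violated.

Zone of each point (C = within 1σ̂, B = 1σ̂–2σ̂, A = 2σ̂–3σ̂, * = beyond 3σ̂; sign = side of CL): 1:+B, 2:+B, 3:+C, 4:+B, 5:+A, 6:+B, 7:+B, 8:-C, 9:-C, 10:-C, 11:-C, 12:+B, 13:+C, 14:+C
Rule 3 (four of five consecutive points beyond the same 1σ limit) is satisfied at point 5.

rule 3 at point 5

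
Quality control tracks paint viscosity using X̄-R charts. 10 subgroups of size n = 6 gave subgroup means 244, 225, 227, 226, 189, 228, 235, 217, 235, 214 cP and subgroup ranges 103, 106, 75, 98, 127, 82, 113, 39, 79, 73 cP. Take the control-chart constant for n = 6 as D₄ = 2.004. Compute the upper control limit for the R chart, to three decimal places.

179.358

R̄ = (103 + 106 + 75 + 98 + 127 + 82 + 113 + 39 + 79 + 73) / 10 = 895.0000 / 10 = 89.5000
UCL_R = D₄·R̄ = 2.004 × 89.5000 = 179.3580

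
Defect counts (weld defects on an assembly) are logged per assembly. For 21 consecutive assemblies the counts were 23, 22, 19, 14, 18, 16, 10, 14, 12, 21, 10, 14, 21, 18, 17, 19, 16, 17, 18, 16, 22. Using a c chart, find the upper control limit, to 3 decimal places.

c̄ = (23 + 22 + 19 + 14 + 18 + 16 + 10 + 14 + 12 + 21 + 10 + 14 + 21 + 18 + 17 + 19 + 16 + 17 + 18 + 16 + 22) / 21 = 357 / 21 = 17.0000
UCL = c̄ + 3√c̄ = 17.0000 + 3 × √17.0000 = 17.0000 + 3 × 4.1231 = 29.3693

29.369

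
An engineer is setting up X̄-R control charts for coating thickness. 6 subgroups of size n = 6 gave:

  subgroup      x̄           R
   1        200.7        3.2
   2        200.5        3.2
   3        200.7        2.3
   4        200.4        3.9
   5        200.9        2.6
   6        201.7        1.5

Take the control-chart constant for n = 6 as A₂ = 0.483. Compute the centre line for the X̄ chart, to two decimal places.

200.82

X̄̄ = (200.7 + 200.5 + 200.7 + 200.4 + 200.9 + 201.7) / 6 = 1204.9000 / 6 = 200.8167
CL = X̄̄ = 200.8167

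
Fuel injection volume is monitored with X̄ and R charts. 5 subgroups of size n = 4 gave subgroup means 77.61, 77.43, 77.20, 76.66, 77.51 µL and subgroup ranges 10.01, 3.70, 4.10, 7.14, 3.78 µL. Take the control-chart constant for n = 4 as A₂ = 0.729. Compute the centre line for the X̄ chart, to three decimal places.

77.282

X̄̄ = (77.61 + 77.43 + 77.20 + 76.66 + 77.51) / 5 = 386.4100 / 5 = 77.2820
CL = X̄̄ = 77.2820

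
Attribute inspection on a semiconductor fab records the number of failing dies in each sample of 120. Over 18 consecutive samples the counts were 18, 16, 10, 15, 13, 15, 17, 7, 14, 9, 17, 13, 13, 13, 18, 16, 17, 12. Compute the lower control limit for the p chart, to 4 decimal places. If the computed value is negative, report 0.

p̄ = Σdᵢ / (k·n) = 253 / (18 × 120) = 0.11713
LCL = p̄ − 3·√(p̄(1−p̄)/n) = 0.11713 − 3 × 0.02936 = 0.02906

0.0291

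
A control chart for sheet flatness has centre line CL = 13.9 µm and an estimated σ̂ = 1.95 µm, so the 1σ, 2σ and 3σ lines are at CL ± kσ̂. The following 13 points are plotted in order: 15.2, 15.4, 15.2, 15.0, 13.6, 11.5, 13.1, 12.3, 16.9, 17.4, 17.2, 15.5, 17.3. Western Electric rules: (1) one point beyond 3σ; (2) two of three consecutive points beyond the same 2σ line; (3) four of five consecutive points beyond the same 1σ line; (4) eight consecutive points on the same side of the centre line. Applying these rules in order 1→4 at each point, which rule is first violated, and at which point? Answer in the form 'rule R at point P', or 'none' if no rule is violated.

rule 3 at point 13

Zone of each point (C = within 1σ̂, B = 1σ̂–2σ̂, A = 2σ̂–3σ̂, * = beyond 3σ̂; sign = side of CL): 1:+C, 2:+C, 3:+C, 4:+C, 5:-C, 6:-B, 7:-C, 8:-C, 9:+B, 10:+B, 11:+B, 12:+C, 13:+B
Rule 3 (four of five consecutive points beyond the same 1σ limit) is satisfied at point 13.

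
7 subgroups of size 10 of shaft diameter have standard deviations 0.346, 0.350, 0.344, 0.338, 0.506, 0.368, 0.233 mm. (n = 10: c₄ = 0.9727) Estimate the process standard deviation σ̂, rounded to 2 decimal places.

0.36

s̄ = (0.346 + 0.350 + 0.344 + 0.338 + 0.506 + 0.368 + 0.233) / 7 = 0.3550
σ̂ = s̄ / c₄ = 0.3550 / 0.9727 = 0.3650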